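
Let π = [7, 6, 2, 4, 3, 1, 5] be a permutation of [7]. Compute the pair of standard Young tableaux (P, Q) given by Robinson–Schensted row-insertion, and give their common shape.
P = [1, 3, 5] / [2] / [4] / [6] / [7];  Q = [1, 4, 7] / [2] / [3] / [5] / [6];  common shape = (3, 1, 1, 1, 1)

Row-insert the values π_1, π_2, … into P one at a time, bumping the leftmost entry strictly greater than the inserted value down to the next row. The recording tableau Q records, in position (i, j), the step at which that cell was added to P.
  Insert 7 (step 1): P = [7];  Q = [1]
  Insert 6 (step 2): P = [6] / [7];  Q = [1] / [2]
  Insert 2 (step 3): P = [2] / [6] / [7];  Q = [1] / [2] / [3]
  Insert 4 (step 4): P = [2, 4] / [6] / [7];  Q = [1, 4] / [2] / [3]
  Insert 3 (step 5): P = [2, 3] / [4] / [6] / [7];  Q = [1, 4] / [2] / [3] / [5]
  Insert 1 (step 6): P = [1, 3] / [2] / [4] / [6] / [7];  Q = [1, 4] / [2] / [3] / [5] / [6]
  Insert 5 (step 7): P = [1, 3, 5] / [2] / [4] / [6] / [7];  Q = [1, 4, 7] / [2] / [3] / [5] / [6]
Final shape: (3, 1, 1, 1, 1).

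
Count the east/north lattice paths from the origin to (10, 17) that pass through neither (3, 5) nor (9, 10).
Number of paths = 5082509

Inclusion–exclusion. Total paths: C(27, 10) = 8436285. Through P₁: C(8, 3)·C(19, 7) = 2821728. Through P₂: C(19, 9)·C(8, 1) = 739024. Since P₁ is strictly southwest of P₂, a monotone path through both must visit P₁ then P₂; paths through both = C(8, 3)·C(11, 6)·C(8, 1) = 206976. Avoid both = 8436285 − 2821728 − 739024 + 206976 = 5082509.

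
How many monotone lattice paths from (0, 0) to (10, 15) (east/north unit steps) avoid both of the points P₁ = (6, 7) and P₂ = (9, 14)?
Number of paths = 1196800

Inclusion–exclusion. Total paths: C(25, 10) = 3268760. Through P₁: C(13, 6)·C(12, 4) = 849420. Through P₂: C(23, 9)·C(2, 1) = 1634380. Since P₁ is strictly southwest of P₂, a monotone path through both must visit P₁ then P₂; paths through both = C(13, 6)·C(10, 3)·C(2, 1) = 411840. Avoid both = 3268760 − 849420 − 1634380 + 411840 = 1196800.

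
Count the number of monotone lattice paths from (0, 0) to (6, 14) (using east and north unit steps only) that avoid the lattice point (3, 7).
Number of paths = 24360

Total paths from (0, 0) to (6, 14): C(20, 6) = 38760. Paths through (3, 7): (paths (0, 0) → (3, 7)) × (paths (3, 7) → (6, 14)) = C(10, 3) · C(10, 3) = 120 · 120 = 14400. Avoidance count = 38760 − 14400 = 24360.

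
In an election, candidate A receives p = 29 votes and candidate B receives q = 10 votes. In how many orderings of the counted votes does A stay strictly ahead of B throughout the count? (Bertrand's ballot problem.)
Strict-lead orderings = 309722116

Total orderings of the 39 votes with 29 for A: C(39, 29) = 635745396. By the Bertrand ballot formula (Cycle Lemma / reflection principle), the number of orderings in which A is strictly ahead of B throughout is (p − q)/(p + q) · C(p + q, p) = (29 − 10)/(29 + 10) · 635745396 = 309722116.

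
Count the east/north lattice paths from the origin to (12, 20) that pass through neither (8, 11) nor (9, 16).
Number of paths = 116119805

Inclusion–exclusion. Total paths: C(32, 12) = 225792840. Through P₁: C(19, 8)·C(13, 4) = 54041130. Through P₂: C(25, 9)·C(7, 3) = 71504125. Since P₁ is strictly southwest of P₂, a monotone path through both must visit P₁ then P₂; paths through both = C(19, 8)·C(6, 1)·C(7, 3) = 15872220. Avoid both = 225792840 − 54041130 − 71504125 + 15872220 = 116119805.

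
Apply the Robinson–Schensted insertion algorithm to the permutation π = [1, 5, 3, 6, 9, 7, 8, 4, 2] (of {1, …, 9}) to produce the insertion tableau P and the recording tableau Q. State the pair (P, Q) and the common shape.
P = [1, 2, 4, 7, 8] / [3, 6] / [5] / [9];  Q = [1, 2, 4, 5, 7] / [3, 6] / [8] / [9];  common shape = (5, 2, 1, 1)

Row-insert the values π_1, π_2, … into P one at a time, bumping the leftmost entry strictly greater than the inserted value down to the next row. The recording tableau Q records, in position (i, j), the step at which that cell was added to P.
  Insert 1 (step 1): P = [1];  Q = [1]
  Insert 5 (step 2): P = [1, 5];  Q = [1, 2]
  Insert 3 (step 3): P = [1, 3] / [5];  Q = [1, 2] / [3]
  Insert 6 (step 4): P = [1, 3, 6] / [5];  Q = [1, 2, 4] / [3]
  Insert 9 (step 5): P = [1, 3, 6, 9] / [5];  Q = [1, 2, 4, 5] / [3]
  Insert 7 (step 6): P = [1, 3, 6, 7] / [5, 9];  Q = [1, 2, 4, 5] / [3, 6]
  Insert 8 (step 7): P = [1, 3, 6, 7, 8] / [5, 9];  Q = [1, 2, 4, 5, 7] / [3, 6]
  Insert 4 (step 8): P = [1, 3, 4, 7, 8] / [5, 6] / [9];  Q = [1, 2, 4, 5, 7] / [3, 6] / [8]
  Insert 2 (step 9): P = [1, 2, 4, 7, 8] / [3, 6] / [5] / [9];  Q = [1, 2, 4, 5, 7] / [3, 6] / [8] / [9]
Final shape: (5, 2, 1, 1).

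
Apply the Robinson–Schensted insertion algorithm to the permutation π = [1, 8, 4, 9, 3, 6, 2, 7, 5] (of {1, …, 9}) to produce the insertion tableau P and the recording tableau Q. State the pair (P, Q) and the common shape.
P = [1, 2, 5, 7] / [3, 6] / [4, 9] / [8];  Q = [1, 2, 4, 8] / [3, 6] / [5, 9] / [7];  common shape = (4, 2, 2, 1)

Row-insert the values π_1, π_2, … into P one at a time, bumping the leftmost entry strictly greater than the inserted value down to the next row. The recording tableau Q records, in position (i, j), the step at which that cell was added to P.
  Insert 1 (step 1): P = [1];  Q = [1]
  Insert 8 (step 2): P = [1, 8];  Q = [1, 2]
  Insert 4 (step 3): P = [1, 4] / [8];  Q = [1, 2] / [3]
  Insert 9 (step 4): P = [1, 4, 9] / [8];  Q = [1, 2, 4] / [3]
  Insert 3 (step 5): P = [1, 3, 9] / [4] / [8];  Q = [1, 2, 4] / [3] / [5]
  Insert 6 (step 6): P = [1, 3, 6] / [4, 9] / [8];  Q = [1, 2, 4] / [3, 6] / [5]
  Insert 2 (step 7): P = [1, 2, 6] / [3, 9] / [4] / [8];  Q = [1, 2, 4] / [3, 6] / [5] / [7]
  Insert 7 (step 8): P = [1, 2, 6, 7] / [3, 9] / [4] / [8];  Q = [1, 2, 4, 8] / [3, 6] / [5] / [7]
  Insert 5 (step 9): P = [1, 2, 5, 7] / [3, 6] / [4, 9] / [8];  Q = [1, 2, 4, 8] / [3, 6] / [5, 9] / [7]
Final shape: (4, 2, 2, 1).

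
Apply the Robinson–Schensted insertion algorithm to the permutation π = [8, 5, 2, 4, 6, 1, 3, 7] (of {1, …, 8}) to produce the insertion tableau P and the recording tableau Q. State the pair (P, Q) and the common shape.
P = [1, 3, 6, 7] / [2, 4] / [5] / [8];  Q = [1, 4, 5, 8] / [2, 7] / [3] / [6];  common shape = (4, 2, 1, 1)

Row-insert the values π_1, π_2, … into P one at a time, bumping the leftmost entry strictly greater than the inserted value down to the next row. The recording tableau Q records, in position (i, j), the step at which that cell was added to P.
  Insert 8 (step 1): P = [8];  Q = [1]
  Insert 5 (step 2): P = [5] / [8];  Q = [1] / [2]
  Insert 2 (step 3): P = [2] / [5] / [8];  Q = [1] / [2] / [3]
  Insert 4 (step 4): P = [2, 4] / [5] / [8];  Q = [1, 4] / [2] / [3]
  Insert 6 (step 5): P = [2, 4, 6] / [5] / [8];  Q = [1, 4, 5] / [2] / [3]
  Insert 1 (step 6): P = [1, 4, 6] / [2] / [5] / [8];  Q = [1, 4, 5] / [2] / [3] / [6]
  Insert 3 (step 7): P = [1, 3, 6] / [2, 4] / [5] / [8];  Q = [1, 4, 5] / [2, 7] / [3] / [6]
  Insert 7 (step 8): P = [1, 3, 6, 7] / [2, 4] / [5] / [8];  Q = [1, 4, 5, 8] / [2, 7] / [3] / [6]
Final shape: (4, 2, 1, 1).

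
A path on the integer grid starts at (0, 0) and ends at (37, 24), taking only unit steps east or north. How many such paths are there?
Number of paths = 59437719903041025

A monotone lattice path from (0, 0) to (37, 24) consists of 37 east steps and 24 north steps in some order, so it is determined by which 37 of the 61 steps are east. The count is C(61, 37) = 59437719903041025.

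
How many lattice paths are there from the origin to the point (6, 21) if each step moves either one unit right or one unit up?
Number of paths = 296010

A monotone lattice path from (0, 0) to (6, 21) consists of 6 east steps and 21 north steps in some order, so it is determined by which 6 of the 27 steps are east. The count is C(27, 6) = 296010.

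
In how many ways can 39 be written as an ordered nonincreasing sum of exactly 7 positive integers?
p(39, 7 parts) = 2400

Partitions of n into exactly k parts are in bijection with partitions of n − k into at most k parts (subtract 1 from each part). So p(39, exactly 7) = p(32, parts ≤ 7). Computing via the recurrence p(m, j) = p(m, j−1) + p(m−j, j) gives 2400.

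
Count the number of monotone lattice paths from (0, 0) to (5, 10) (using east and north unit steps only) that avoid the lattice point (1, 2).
Number of paths = 1518

Total paths from (0, 0) to (5, 10): C(15, 5) = 3003. Paths through (1, 2): (paths (0, 0) → (1, 2)) × (paths (1, 2) → (5, 10)) = C(3, 1) · C(12, 4) = 3 · 495 = 1485. Avoidance count = 3003 − 1485 = 1518.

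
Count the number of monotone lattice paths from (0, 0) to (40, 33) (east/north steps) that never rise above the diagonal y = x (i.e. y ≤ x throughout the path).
Number of paths = 123110222468217351024

By the reflection principle (André's argument), the number of monotone paths to (40, 33) with n ≤ m that never go above y = x is C(73, 40) − C(73, 41) = 630939890149613923998 − 507829667681396572974 = 123110222468217351024.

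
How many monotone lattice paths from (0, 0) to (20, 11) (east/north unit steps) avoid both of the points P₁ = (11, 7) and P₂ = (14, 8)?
Number of paths = 45750339

Inclusion–exclusion. Total paths: C(31, 20) = 84672315. Through P₁: C(18, 11)·C(13, 9) = 22754160. Through P₂: C(22, 14)·C(9, 6) = 26860680. Since P₁ is strictly southwest of P₂, a monotone path through both must visit P₁ then P₂; paths through both = C(18, 11)·C(4, 3)·C(9, 6) = 10692864. Avoid both = 84672315 − 22754160 − 26860680 + 10692864 = 45750339.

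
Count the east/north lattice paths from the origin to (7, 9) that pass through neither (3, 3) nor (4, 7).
Number of paths = 4940

Inclusion–exclusion. Total paths: C(16, 7) = 11440. Through P₁: C(6, 3)·C(10, 4) = 4200. Through P₂: C(11, 4)·C(5, 3) = 3300. Since P₁ is strictly southwest of P₂, a monotone path through both must visit P₁ then P₂; paths through both = C(6, 3)·C(5, 1)·C(5, 3) = 1000. Avoid both = 11440 − 4200 − 3300 + 1000 = 4940.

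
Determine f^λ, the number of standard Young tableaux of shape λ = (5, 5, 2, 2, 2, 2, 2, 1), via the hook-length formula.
# SYT of shape (5, 5, 2, 2, 2, 2, 2, 1) = 98760480

Hook-length formula: f^λ = n! / Π hook(c), product over all cells c of the Young diagram. For λ = (5, 5, 2, 2, 2, 2, 2, 1), n = 21 boxes. Hook lengths by row (left-to-right, top-to-bottom): [12, 10, 4, 3, 2]; [11, 9, 3, 2, 1]; [7, 5]; [6, 4]; [5, 3]; [4, 2]; [3, 1]; [1]. Product of hooks = 517321728000. So f^λ = 21! / 517321728000 = 51090942171709440000 / 517321728000 = 98760480.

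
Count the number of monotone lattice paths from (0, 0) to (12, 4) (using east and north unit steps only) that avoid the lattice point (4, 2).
Number of paths = 1145

Total paths from (0, 0) to (12, 4): C(16, 12) = 1820. Paths through (4, 2): (paths (0, 0) → (4, 2)) × (paths (4, 2) → (12, 4)) = C(6, 4) · C(10, 8) = 15 · 45 = 675. Avoidance count = 1820 − 675 = 1145.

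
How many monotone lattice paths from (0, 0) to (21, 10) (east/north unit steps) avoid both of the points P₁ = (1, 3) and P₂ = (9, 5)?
Number of paths = 29525509

Inclusion–exclusion. Total paths: C(31, 21) = 44352165. Through P₁: C(4, 1)·C(27, 20) = 3552120. Through P₂: C(14, 9)·C(17, 12) = 12388376. Since P₁ is strictly southwest of P₂, a monotone path through both must visit P₁ then P₂; paths through both = C(4, 1)·C(10, 8)·C(17, 12) = 1113840. Avoid both = 44352165 − 3552120 − 12388376 + 1113840 = 29525509.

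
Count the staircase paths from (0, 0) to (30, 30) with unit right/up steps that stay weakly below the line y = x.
C_30 = 3814986502092304

These NE paths below the diagonal are counted by the Catalan number C_n = (1/(n + 1)) · C(2n, n). For n = 30: C_30 = (1/31) · C(60, 30) = 118264581564861424/31 = 3814986502092304.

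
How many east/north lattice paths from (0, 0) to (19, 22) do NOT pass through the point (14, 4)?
Number of paths = 244559704260

Total paths from (0, 0) to (19, 22): C(41, 19) = 244662670200. Paths through (14, 4): (paths (0, 0) → (14, 4)) × (paths (14, 4) → (19, 22)) = C(18, 14) · C(23, 5) = 3060 · 33649 = 102965940. Avoidance count = 244662670200 − 102965940 = 244559704260.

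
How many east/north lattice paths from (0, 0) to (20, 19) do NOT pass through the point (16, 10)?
Number of paths = 65125373885

Total paths from (0, 0) to (20, 19): C(39, 20) = 68923264410. Paths through (16, 10): (paths (0, 0) → (16, 10)) × (paths (16, 10) → (20, 19)) = C(26, 16) · C(13, 4) = 5311735 · 715 = 3797890525. Avoidance count = 68923264410 − 3797890525 = 65125373885.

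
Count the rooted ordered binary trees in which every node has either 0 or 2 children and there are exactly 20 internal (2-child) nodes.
C_20 = 6564120420

These full binary trees are counted by the Catalan number C_n = (1/(n + 1)) · C(2n, n). For n = 20: C_20 = (1/21) · C(40, 20) = 137846528820/21 = 6564120420.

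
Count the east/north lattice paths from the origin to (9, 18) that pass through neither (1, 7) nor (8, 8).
Number of paths = 3941303

Inclusion–exclusion. Total paths: C(27, 9) = 4686825. Through P₁: C(8, 1)·C(19, 8) = 604656. Through P₂: C(16, 8)·C(11, 1) = 141570. Since P₁ is strictly southwest of P₂, a monotone path through both must visit P₁ then P₂; paths through both = C(8, 1)·C(8, 7)·C(11, 1) = 704. Avoid both = 4686825 − 604656 − 141570 + 704 = 3941303.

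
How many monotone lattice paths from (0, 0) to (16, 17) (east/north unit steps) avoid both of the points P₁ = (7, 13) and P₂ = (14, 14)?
Number of paths = 716411910

Inclusion–exclusion. Total paths: C(33, 16) = 1166803110. Through P₁: C(20, 7)·C(13, 9) = 55426800. Through P₂: C(28, 14)·C(5, 2) = 401166000. Since P₁ is strictly southwest of P₂, a monotone path through both must visit P₁ then P₂; paths through both = C(20, 7)·C(8, 7)·C(5, 2) = 6201600. Avoid both = 1166803110 − 55426800 − 401166000 + 6201600 = 716411910.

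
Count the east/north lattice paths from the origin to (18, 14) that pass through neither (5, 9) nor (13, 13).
Number of paths = 397824804

Inclusion–exclusion. Total paths: C(32, 18) = 471435600. Through P₁: C(14, 5)·C(18, 13) = 17153136. Through P₂: C(26, 13)·C(6, 5) = 62403600. Since P₁ is strictly southwest of P₂, a monotone path through both must visit P₁ then P₂; paths through both = C(14, 5)·C(12, 8)·C(6, 5) = 5945940. Avoid both = 471435600 − 17153136 − 62403600 + 5945940 = 397824804.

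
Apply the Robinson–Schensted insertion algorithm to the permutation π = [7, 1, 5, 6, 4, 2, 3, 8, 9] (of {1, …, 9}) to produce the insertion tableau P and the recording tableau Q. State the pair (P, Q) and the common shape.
P = [1, 2, 3, 8, 9] / [4, 6] / [5] / [7];  Q = [1, 3, 4, 8, 9] / [2, 7] / [5] / [6];  common shape = (5, 2, 1, 1)

Row-insert the values π_1, π_2, … into P one at a time, bumping the leftmost entry strictly greater than the inserted value down to the next row. The recording tableau Q records, in position (i, j), the step at which that cell was added to P.
  Insert 7 (step 1): P = [7];  Q = [1]
  Insert 1 (step 2): P = [1] / [7];  Q = [1] / [2]
  Insert 5 (step 3): P = [1, 5] / [7];  Q = [1, 3] / [2]
  Insert 6 (step 4): P = [1, 5, 6] / [7];  Q = [1, 3, 4] / [2]
  Insert 4 (step 5): P = [1, 4, 6] / [5] / [7];  Q = [1, 3, 4] / [2] / [5]
  Insert 2 (step 6): P = [1, 2, 6] / [4] / [5] / [7];  Q = [1, 3, 4] / [2] / [5] / [6]
  Insert 3 (step 7): P = [1, 2, 3] / [4, 6] / [5] / [7];  Q = [1, 3, 4] / [2, 7] / [5] / [6]
  Insert 8 (step 8): P = [1, 2, 3, 8] / [4, 6] / [5] / [7];  Q = [1, 3, 4, 8] / [2, 7] / [5] / [6]
  Insert 9 (step 9): P = [1, 2, 3, 8, 9] / [4, 6] / [5] / [7];  Q = [1, 3, 4, 8, 9] / [2, 7] / [5] / [6]
Final shape: (5, 2, 1, 1).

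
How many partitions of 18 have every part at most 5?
p(18, parts ≤ 5) = 141

Use the recurrence p(n, m) = p(n, m−1) + p(n−m, m): either the largest part is < m (count p(n, m−1)) or the largest part is exactly m (remove one copy of m, count p(n−m, m)). With p(0, ·) = 1 this gives p(18, parts ≤ 5) = 141. (By conjugating Young diagrams, this also counts partitions of 18 into at most 5 parts.)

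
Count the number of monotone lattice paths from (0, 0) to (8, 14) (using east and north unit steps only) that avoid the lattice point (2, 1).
Number of paths = 238374

Total paths from (0, 0) to (8, 14): C(22, 8) = 319770. Paths through (2, 1): (paths (0, 0) → (2, 1)) × (paths (2, 1) → (8, 14)) = C(3, 2) · C(19, 6) = 3 · 27132 = 81396. Avoidance count = 319770 − 81396 = 238374.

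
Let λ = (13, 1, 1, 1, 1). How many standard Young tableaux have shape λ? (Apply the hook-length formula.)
# SYT of shape (13, 1, 1, 1, 1) = 1820

Hook-length formula: f^λ = n! / Π hook(c), product over all cells c of the Young diagram. For λ = (13, 1, 1, 1, 1), n = 17 boxes. Hook lengths by row (left-to-right, top-to-bottom): [17, 12, 11, 10, 9, 8, 7, 6, 5, 4, 3, 2, 1]; [4]; [3]; [2]; [1]. Product of hooks = 195432652800. So f^λ = 17! / 195432652800 = 355687428096000 / 195432652800 = 1820.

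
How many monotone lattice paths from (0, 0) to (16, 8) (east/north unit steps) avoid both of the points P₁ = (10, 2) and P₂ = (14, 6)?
Number of paths = 469647

Inclusion–exclusion. Total paths: C(24, 16) = 735471. Through P₁: C(12, 10)·C(12, 6) = 60984. Through P₂: C(20, 14)·C(4, 2) = 232560. Since P₁ is strictly southwest of P₂, a monotone path through both must visit P₁ then P₂; paths through both = C(12, 10)·C(8, 4)·C(4, 2) = 27720. Avoid both = 735471 − 60984 − 232560 + 27720 = 469647.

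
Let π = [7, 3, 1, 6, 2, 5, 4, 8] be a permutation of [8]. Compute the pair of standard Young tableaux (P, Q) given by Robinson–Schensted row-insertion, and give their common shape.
P = [1, 2, 4, 8] / [3, 5] / [6] / [7];  Q = [1, 4, 6, 8] / [2, 5] / [3] / [7];  common shape = (4, 2, 1, 1)

Row-insert the values π_1, π_2, … into P one at a time, bumping the leftmost entry strictly greater than the inserted value down to the next row. The recording tableau Q records, in position (i, j), the step at which that cell was added to P.
  Insert 7 (step 1): P = [7];  Q = [1]
  Insert 3 (step 2): P = [3] / [7];  Q = [1] / [2]
  Insert 1 (step 3): P = [1] / [3] / [7];  Q = [1] / [2] / [3]
  Insert 6 (step 4): P = [1, 6] / [3] / [7];  Q = [1, 4] / [2] / [3]
  Insert 2 (step 5): P = [1, 2] / [3, 6] / [7];  Q = [1, 4] / [2, 5] / [3]
  Insert 5 (step 6): P = [1, 2, 5] / [3, 6] / [7];  Q = [1, 4, 6] / [2, 5] / [3]
  Insert 4 (step 7): P = [1, 2, 4] / [3, 5] / [6] / [7];  Q = [1, 4, 6] / [2, 5] / [3] / [7]
  Insert 8 (step 8): P = [1, 2, 4, 8] / [3, 5] / [6] / [7];  Q = [1, 4, 6, 8] / [2, 5] / [3] / [7]
Final shape: (4, 2, 1, 1).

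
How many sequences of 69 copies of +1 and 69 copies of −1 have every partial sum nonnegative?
C_69 = 337485502510215975556783793455058624700

These ballot sequences are counted by the Catalan number C_n = (1/(n + 1)) · C(2n, n). For n = 69: C_69 = (1/70) · C(138, 69) = 23623985175715118288974865541854103729000/70 = 337485502510215975556783793455058624700.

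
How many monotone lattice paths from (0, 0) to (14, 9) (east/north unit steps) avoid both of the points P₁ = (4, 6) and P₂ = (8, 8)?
Number of paths = 689090

Inclusion–exclusion. Total paths: C(23, 14) = 817190. Through P₁: C(10, 4)·C(13, 10) = 60060. Through P₂: C(16, 8)·C(7, 6) = 90090. Since P₁ is strictly southwest of P₂, a monotone path through both must visit P₁ then P₂; paths through both = C(10, 4)·C(6, 4)·C(7, 6) = 22050. Avoid both = 817190 − 60060 − 90090 + 22050 = 689090.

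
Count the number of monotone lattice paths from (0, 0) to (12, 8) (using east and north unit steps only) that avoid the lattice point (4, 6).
Number of paths = 116520

Total paths from (0, 0) to (12, 8): C(20, 12) = 125970. Paths through (4, 6): (paths (0, 0) → (4, 6)) × (paths (4, 6) → (12, 8)) = C(10, 4) · C(10, 8) = 210 · 45 = 9450. Avoidance count = 125970 − 9450 = 116520.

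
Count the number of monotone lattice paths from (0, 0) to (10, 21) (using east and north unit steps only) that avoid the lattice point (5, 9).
Number of paths = 31963789

Total paths from (0, 0) to (10, 21): C(31, 10) = 44352165. Paths through (5, 9): (paths (0, 0) → (5, 9)) × (paths (5, 9) → (10, 21)) = C(14, 5) · C(17, 5) = 2002 · 6188 = 12388376. Avoidance count = 44352165 − 12388376 = 31963789.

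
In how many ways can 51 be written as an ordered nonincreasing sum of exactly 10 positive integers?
p(51, 10 parts) = 19466

Partitions of n into exactly k parts are in bijection with partitions of n − k into at most k parts (subtract 1 from each part). So p(51, exactly 10) = p(41, parts ≤ 10). Computing via the recurrence p(m, j) = p(m, j−1) + p(m−j, j) gives 19466.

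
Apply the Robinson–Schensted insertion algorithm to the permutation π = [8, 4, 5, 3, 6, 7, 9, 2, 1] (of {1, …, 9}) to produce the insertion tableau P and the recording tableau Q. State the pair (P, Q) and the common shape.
P = [1, 5, 6, 7, 9] / [2] / [3] / [4] / [8];  Q = [1, 3, 5, 6, 7] / [2] / [4] / [8] / [9];  common shape = (5, 1, 1, 1, 1)

Row-insert the values π_1, π_2, … into P one at a time, bumping the leftmost entry strictly greater than the inserted value down to the next row. The recording tableau Q records, in position (i, j), the step at which that cell was added to P.
  Insert 8 (step 1): P = [8];  Q = [1]
  Insert 4 (step 2): P = [4] / [8];  Q = [1] / [2]
  Insert 5 (step 3): P = [4, 5] / [8];  Q = [1, 3] / [2]
  Insert 3 (step 4): P = [3, 5] / [4] / [8];  Q = [1, 3] / [2] / [4]
  Insert 6 (step 5): P = [3, 5, 6] / [4] / [8];  Q = [1, 3, 5] / [2] / [4]
  Insert 7 (step 6): P = [3, 5, 6, 7] / [4] / [8];  Q = [1, 3, 5, 6] / [2] / [4]
  Insert 9 (step 7): P = [3, 5, 6, 7, 9] / [4] / [8];  Q = [1, 3, 5, 6, 7] / [2] / [4]
  Insert 2 (step 8): P = [2, 5, 6, 7, 9] / [3] / [4] / [8];  Q = [1, 3, 5, 6, 7] / [2] / [4] / [8]
  Insert 1 (step 9): P = [1, 5, 6, 7, 9] / [2] / [3] / [4] / [8];  Q = [1, 3, 5, 6, 7] / [2] / [4] / [8] / [9]
Final shape: (5, 1, 1, 1, 1).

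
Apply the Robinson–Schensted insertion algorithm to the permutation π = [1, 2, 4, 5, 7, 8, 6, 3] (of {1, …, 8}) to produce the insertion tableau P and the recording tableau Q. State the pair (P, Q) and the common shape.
P = [1, 2, 3, 5, 6, 8] / [4] / [7];  Q = [1, 2, 3, 4, 5, 6] / [7] / [8];  common shape = (6, 1, 1)

Row-insert the values π_1, π_2, … into P one at a time, bumping the leftmost entry strictly greater than the inserted value down to the next row. The recording tableau Q records, in position (i, j), the step at which that cell was added to P.
  Insert 1 (step 1): P = [1];  Q = [1]
  Insert 2 (step 2): P = [1, 2];  Q = [1, 2]
  Insert 4 (step 3): P = [1, 2, 4];  Q = [1, 2, 3]
  Insert 5 (step 4): P = [1, 2, 4, 5];  Q = [1, 2, 3, 4]
  Insert 7 (step 5): P = [1, 2, 4, 5, 7];  Q = [1, 2, 3, 4, 5]
  Insert 8 (step 6): P = [1, 2, 4, 5, 7, 8];  Q = [1, 2, 3, 4, 5, 6]
  Insert 6 (step 7): P = [1, 2, 4, 5, 6, 8] / [7];  Q = [1, 2, 3, 4, 5, 6] / [7]
  Insert 3 (step 8): P = [1, 2, 3, 5, 6, 8] / [4] / [7];  Q = [1, 2, 3, 4, 5, 6] / [7] / [8]
Final shape: (6, 1, 1).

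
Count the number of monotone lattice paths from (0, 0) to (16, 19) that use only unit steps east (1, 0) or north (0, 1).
Number of paths = 4059928950

A monotone lattice path from (0, 0) to (16, 19) consists of 16 east steps and 19 north steps in some order, so it is determined by which 16 of the 35 steps are east. The count is C(35, 16) = 4059928950.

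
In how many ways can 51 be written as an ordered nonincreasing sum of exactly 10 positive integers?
p(51, 10 parts) = 19466

Partitions of n into exactly k parts are in bijection with partitions of n − k into at most k parts (subtract 1 from each part). So p(51, exactly 10) = p(41, parts ≤ 10). Computing via the recurrence p(m, j) = p(m, j−1) + p(m−j, j) gives 19466.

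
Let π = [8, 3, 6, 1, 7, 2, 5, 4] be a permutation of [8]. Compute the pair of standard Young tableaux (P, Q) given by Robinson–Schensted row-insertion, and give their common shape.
P = [1, 2, 4] / [3, 5, 7] / [6] / [8];  Q = [1, 3, 5] / [2, 6, 7] / [4] / [8];  common shape = (3, 3, 1, 1)

Row-insert the values π_1, π_2, … into P one at a time, bumping the leftmost entry strictly greater than the inserted value down to the next row. The recording tableau Q records, in position (i, j), the step at which that cell was added to P.
  Insert 8 (step 1): P = [8];  Q = [1]
  Insert 3 (step 2): P = [3] / [8];  Q = [1] / [2]
  Insert 6 (step 3): P = [3, 6] / [8];  Q = [1, 3] / [2]
  Insert 1 (step 4): P = [1, 6] / [3] / [8];  Q = [1, 3] / [2] / [4]
  Insert 7 (step 5): P = [1, 6, 7] / [3] / [8];  Q = [1, 3, 5] / [2] / [4]
  Insert 2 (step 6): P = [1, 2, 7] / [3, 6] / [8];  Q = [1, 3, 5] / [2, 6] / [4]
  Insert 5 (step 7): P = [1, 2, 5] / [3, 6, 7] / [8];  Q = [1, 3, 5] / [2, 6, 7] / [4]
  Insert 4 (step 8): P = [1, 2, 4] / [3, 5, 7] / [6] / [8];  Q = [1, 3, 5] / [2, 6, 7] / [4] / [8]
Final shape: (3, 3, 1, 1).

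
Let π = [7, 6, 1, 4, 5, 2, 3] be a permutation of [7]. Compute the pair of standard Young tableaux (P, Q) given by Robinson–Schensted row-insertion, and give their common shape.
P = [1, 2, 3] / [4, 5] / [6] / [7];  Q = [1, 4, 5] / [2, 7] / [3] / [6];  common shape = (3, 2, 1, 1)

Row-insert the values π_1, π_2, … into P one at a time, bumping the leftmost entry strictly greater than the inserted value down to the next row. The recording tableau Q records, in position (i, j), the step at which that cell was added to P.
  Insert 7 (step 1): P = [7];  Q = [1]
  Insert 6 (step 2): P = [6] / [7];  Q = [1] / [2]
  Insert 1 (step 3): P = [1] / [6] / [7];  Q = [1] / [2] / [3]
  Insert 4 (step 4): P = [1, 4] / [6] / [7];  Q = [1, 4] / [2] / [3]
  Insert 5 (step 5): P = [1, 4, 5] / [6] / [7];  Q = [1, 4, 5] / [2] / [3]
  Insert 2 (step 6): P = [1, 2, 5] / [4] / [6] / [7];  Q = [1, 4, 5] / [2] / [3] / [6]
  Insert 3 (step 7): P = [1, 2, 3] / [4, 5] / [6] / [7];  Q = [1, 4, 5] / [2, 7] / [3] / [6]
Final shape: (3, 2, 1, 1).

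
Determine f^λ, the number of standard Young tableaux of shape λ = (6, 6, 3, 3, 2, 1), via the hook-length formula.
# SYT of shape (6, 6, 3, 3, 2, 1) = 493802400

Hook-length formula: f^λ = n! / Π hook(c), product over all cells c of the Young diagram. For λ = (6, 6, 3, 3, 2, 1), n = 21 boxes. Hook lengths by row (left-to-right, top-to-bottom): [11, 9, 7, 4, 3, 2]; [10, 8, 6, 3, 2, 1]; [6, 4, 2]; [5, 3, 1]; [3, 1]; [1]. Product of hooks = 103464345600. So f^λ = 21! / 103464345600 = 51090942171709440000 / 103464345600 = 493802400.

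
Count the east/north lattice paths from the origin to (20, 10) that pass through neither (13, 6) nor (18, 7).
Number of paths = 17912375

Inclusion–exclusion. Total paths: C(30, 20) = 30045015. Through P₁: C(19, 13)·C(11, 7) = 8953560. Through P₂: C(25, 18)·C(5, 2) = 4807000. Since P₁ is strictly southwest of P₂, a monotone path through both must visit P₁ then P₂; paths through both = C(19, 13)·C(6, 5)·C(5, 2) = 1627920. Avoid both = 30045015 − 8953560 − 4807000 + 1627920 = 17912375.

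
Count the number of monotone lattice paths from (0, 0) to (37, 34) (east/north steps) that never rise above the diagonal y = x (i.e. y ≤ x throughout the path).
Number of paths = 22031207552900835380

By the reflection principle (André's argument), the number of monotone paths to (37, 34) with n ≤ m that never go above y = x is C(71, 37) − C(71, 38) = 209296471752557936110 − 187265264199657100730 = 22031207552900835380.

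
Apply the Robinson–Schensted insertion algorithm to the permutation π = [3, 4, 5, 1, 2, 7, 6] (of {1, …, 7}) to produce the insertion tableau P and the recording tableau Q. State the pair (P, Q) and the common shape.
P = [1, 2, 5, 6] / [3, 4, 7];  Q = [1, 2, 3, 6] / [4, 5, 7];  common shape = (4, 3)

Row-insert the values π_1, π_2, … into P one at a time, bumping the leftmost entry strictly greater than the inserted value down to the next row. The recording tableau Q records, in position (i, j), the step at which that cell was added to P.
  Insert 3 (step 1): P = [3];  Q = [1]
  Insert 4 (step 2): P = [3, 4];  Q = [1, 2]
  Insert 5 (step 3): P = [3, 4, 5];  Q = [1, 2, 3]
  Insert 1 (step 4): P = [1, 4, 5] / [3];  Q = [1, 2, 3] / [4]
  Insert 2 (step 5): P = [1, 2, 5] / [3, 4];  Q = [1, 2, 3] / [4, 5]
  Insert 7 (step 6): P = [1, 2, 5, 7] / [3, 4];  Q = [1, 2, 3, 6] / [4, 5]
  Insert 6 (step 7): P = [1, 2, 5, 6] / [3, 4, 7];  Q = [1, 2, 3, 6] / [4, 5, 7]
Final shape: (4, 3).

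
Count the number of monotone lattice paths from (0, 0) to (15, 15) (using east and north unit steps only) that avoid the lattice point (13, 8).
Number of paths = 147791880

Total paths from (0, 0) to (15, 15): C(30, 15) = 155117520. Paths through (13, 8): (paths (0, 0) → (13, 8)) × (paths (13, 8) → (15, 15)) = C(21, 13) · C(9, 2) = 203490 · 36 = 7325640. Avoidance count = 155117520 − 7325640 = 147791880.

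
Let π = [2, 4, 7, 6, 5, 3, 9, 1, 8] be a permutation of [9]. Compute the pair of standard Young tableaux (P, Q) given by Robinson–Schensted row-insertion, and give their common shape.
P = [1, 3, 5, 8] / [2, 9] / [4] / [6] / [7];  Q = [1, 2, 3, 7] / [4, 9] / [5] / [6] / [8];  common shape = (4, 2, 1, 1, 1)

Row-insert the values π_1, π_2, … into P one at a time, bumping the leftmost entry strictly greater than the inserted value down to the next row. The recording tableau Q records, in position (i, j), the step at which that cell was added to P.
  Insert 2 (step 1): P = [2];  Q = [1]
  Insert 4 (step 2): P = [2, 4];  Q = [1, 2]
  Insert 7 (step 3): P = [2, 4, 7];  Q = [1, 2, 3]
  Insert 6 (step 4): P = [2, 4, 6] / [7];  Q = [1, 2, 3] / [4]
  Insert 5 (step 5): P = [2, 4, 5] / [6] / [7];  Q = [1, 2, 3] / [4] / [5]
  Insert 3 (step 6): P = [2, 3, 5] / [4] / [6] / [7];  Q = [1, 2, 3] / [4] / [5] / [6]
  Insert 9 (step 7): P = [2, 3, 5, 9] / [4] / [6] / [7];  Q = [1, 2, 3, 7] / [4] / [5] / [6]
  Insert 1 (step 8): P = [1, 3, 5, 9] / [2] / [4] / [6] / [7];  Q = [1, 2, 3, 7] / [4] / [5] / [6] / [8]
  Insert 8 (step 9): P = [1, 3, 5, 8] / [2, 9] / [4] / [6] / [7];  Q = [1, 2, 3, 7] / [4, 9] / [5] / [6] / [8]
Final shape: (4, 2, 1, 1, 1).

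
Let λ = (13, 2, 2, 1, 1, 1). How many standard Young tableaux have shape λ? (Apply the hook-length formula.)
# SYT of shape (13, 2, 2, 1, 1, 1) = 671840

Hook-length formula: f^λ = n! / Π hook(c), product over all cells c of the Young diagram. For λ = (13, 2, 2, 1, 1, 1), n = 20 boxes. Hook lengths by row (left-to-right, top-to-bottom): [18, 14, 11, 10, 9, 8, 7, 6, 5, 4, 3, 2, 1]; [6, 2]; [5, 1]; [3]; [2]; [1]. Product of hooks = 3621252096000. So f^λ = 20! / 3621252096000 = 2432902008176640000 / 3621252096000 = 671840.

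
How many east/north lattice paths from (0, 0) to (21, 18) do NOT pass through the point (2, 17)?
Number of paths = 62359140570

Total paths from (0, 0) to (21, 18): C(39, 21) = 62359143990. Paths through (2, 17): (paths (0, 0) → (2, 17)) × (paths (2, 17) → (21, 18)) = C(19, 2) · C(20, 19) = 171 · 20 = 3420. Avoidance count = 62359143990 − 3420 = 62359140570.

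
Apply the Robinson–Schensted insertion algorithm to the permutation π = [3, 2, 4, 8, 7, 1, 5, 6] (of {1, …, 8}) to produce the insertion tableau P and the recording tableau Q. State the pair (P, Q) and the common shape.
P = [1, 4, 5, 6] / [2, 7] / [3, 8];  Q = [1, 3, 4, 8] / [2, 5] / [6, 7];  common shape = (4, 2, 2)

Row-insert the values π_1, π_2, … into P one at a time, bumping the leftmost entry strictly greater than the inserted value down to the next row. The recording tableau Q records, in position (i, j), the step at which that cell was added to P.
  Insert 3 (step 1): P = [3];  Q = [1]
  Insert 2 (step 2): P = [2] / [3];  Q = [1] / [2]
  Insert 4 (step 3): P = [2, 4] / [3];  Q = [1, 3] / [2]
  Insert 8 (step 4): P = [2, 4, 8] / [3];  Q = [1, 3, 4] / [2]
  Insert 7 (step 5): P = [2, 4, 7] / [3, 8];  Q = [1, 3, 4] / [2, 5]
  Insert 1 (step 6): P = [1, 4, 7] / [2, 8] / [3];  Q = [1, 3, 4] / [2, 5] / [6]
  Insert 5 (step 7): P = [1, 4, 5] / [2, 7] / [3, 8];  Q = [1, 3, 4] / [2, 5] / [6, 7]
  Insert 6 (step 8): P = [1, 4, 5, 6] / [2, 7] / [3, 8];  Q = [1, 3, 4, 8] / [2, 5] / [6, 7]
Final shape: (4, 2, 2).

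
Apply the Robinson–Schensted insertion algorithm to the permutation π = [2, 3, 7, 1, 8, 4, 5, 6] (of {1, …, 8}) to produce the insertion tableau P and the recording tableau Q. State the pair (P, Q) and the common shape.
P = [1, 3, 4, 5, 6] / [2, 7, 8];  Q = [1, 2, 3, 5, 8] / [4, 6, 7];  common shape = (5, 3)

Row-insert the values π_1, π_2, … into P one at a time, bumping the leftmost entry strictly greater than the inserted value down to the next row. The recording tableau Q records, in position (i, j), the step at which that cell was added to P.
  Insert 2 (step 1): P = [2];  Q = [1]
  Insert 3 (step 2): P = [2, 3];  Q = [1, 2]
  Insert 7 (step 3): P = [2, 3, 7];  Q = [1, 2, 3]
  Insert 1 (step 4): P = [1, 3, 7] / [2];  Q = [1, 2, 3] / [4]
  Insert 8 (step 5): P = [1, 3, 7, 8] / [2];  Q = [1, 2, 3, 5] / [4]
  Insert 4 (step 6): P = [1, 3, 4, 8] / [2, 7];  Q = [1, 2, 3, 5] / [4, 6]
  Insert 5 (step 7): P = [1, 3, 4, 5] / [2, 7, 8];  Q = [1, 2, 3, 5] / [4, 6, 7]
  Insert 6 (step 8): P = [1, 3, 4, 5, 6] / [2, 7, 8];  Q = [1, 2, 3, 5, 8] / [4, 6, 7]
Final shape: (5, 3).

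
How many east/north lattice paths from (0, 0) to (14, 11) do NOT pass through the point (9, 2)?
Number of paths = 4347290

Total paths from (0, 0) to (14, 11): C(25, 14) = 4457400. Paths through (9, 2): (paths (0, 0) → (9, 2)) × (paths (9, 2) → (14, 11)) = C(11, 9) · C(14, 5) = 55 · 2002 = 110110. Avoidance count = 4457400 − 110110 = 4347290.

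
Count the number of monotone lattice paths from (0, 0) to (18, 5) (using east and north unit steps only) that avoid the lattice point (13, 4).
Number of paths = 19369

Total paths from (0, 0) to (18, 5): C(23, 18) = 33649. Paths through (13, 4): (paths (0, 0) → (13, 4)) × (paths (13, 4) → (18, 5)) = C(17, 13) · C(6, 5) = 2380 · 6 = 14280. Avoidance count = 33649 − 14280 = 19369.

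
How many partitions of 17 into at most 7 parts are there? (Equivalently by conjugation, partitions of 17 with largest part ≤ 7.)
p(17, parts ≤ 7) = 201

Use the recurrence p(n, m) = p(n, m−1) + p(n−m, m): either the largest part is < m (count p(n, m−1)) or the largest part is exactly m (remove one copy of m, count p(n−m, m)). With p(0, ·) = 1 this gives p(17, parts ≤ 7) = 201. (By conjugating Young diagrams, this also counts partitions of 17 into at most 7 parts.)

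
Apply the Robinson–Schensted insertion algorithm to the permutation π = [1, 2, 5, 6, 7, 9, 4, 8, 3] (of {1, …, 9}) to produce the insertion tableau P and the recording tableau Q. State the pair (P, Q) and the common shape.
P = [1, 2, 3, 6, 7, 8] / [4, 9] / [5];  Q = [1, 2, 3, 4, 5, 6] / [7, 8] / [9];  common shape = (6, 2, 1)

Row-insert the values π_1, π_2, … into P one at a time, bumping the leftmost entry strictly greater than the inserted value down to the next row. The recording tableau Q records, in position (i, j), the step at which that cell was added to P.
  Insert 1 (step 1): P = [1];  Q = [1]
  Insert 2 (step 2): P = [1, 2];  Q = [1, 2]
  Insert 5 (step 3): P = [1, 2, 5];  Q = [1, 2, 3]
  Insert 6 (step 4): P = [1, 2, 5, 6];  Q = [1, 2, 3, 4]
  Insert 7 (step 5): P = [1, 2, 5, 6, 7];  Q = [1, 2, 3, 4, 5]
  Insert 9 (step 6): P = [1, 2, 5, 6, 7, 9];  Q = [1, 2, 3, 4, 5, 6]
  Insert 4 (step 7): P = [1, 2, 4, 6, 7, 9] / [5];  Q = [1, 2, 3, 4, 5, 6] / [7]
  Insert 8 (step 8): P = [1, 2, 4, 6, 7, 8] / [5, 9];  Q = [1, 2, 3, 4, 5, 6] / [7, 8]
  Insert 3 (step 9): P = [1, 2, 3, 6, 7, 8] / [4, 9] / [5];  Q = [1, 2, 3, 4, 5, 6] / [7, 8] / [9]
Final shape: (6, 2, 1).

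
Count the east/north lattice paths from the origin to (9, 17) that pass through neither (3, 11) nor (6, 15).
Number of paths = 2372974

Inclusion–exclusion. Total paths: C(26, 9) = 3124550. Through P₁: C(14, 3)·C(12, 6) = 336336. Through P₂: C(21, 6)·C(5, 3) = 542640. Since P₁ is strictly southwest of P₂, a monotone path through both must visit P₁ then P₂; paths through both = C(14, 3)·C(7, 3)·C(5, 3) = 127400. Avoid both = 3124550 − 336336 − 542640 + 127400 = 2372974.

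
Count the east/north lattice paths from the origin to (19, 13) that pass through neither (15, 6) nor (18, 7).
Number of paths = 327620972

Inclusion–exclusion. Total paths: C(32, 19) = 347373600. Through P₁: C(21, 15)·C(11, 4) = 17907120. Through P₂: C(25, 18)·C(7, 1) = 3364900. Since P₁ is strictly southwest of P₂, a monotone path through both must visit P₁ then P₂; paths through both = C(21, 15)·C(4, 3)·C(7, 1) = 1519392. Avoid both = 347373600 − 17907120 − 3364900 + 1519392 = 327620972.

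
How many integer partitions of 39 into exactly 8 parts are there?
p(39, 8 parts) = 2857

Partitions of n into exactly k parts are in bijection with partitions of n − k into at most k parts (subtract 1 from each part). So p(39, exactly 8) = p(31, parts ≤ 8). Computing via the recurrence p(m, j) = p(m, j−1) + p(m−j, j) gives 2857.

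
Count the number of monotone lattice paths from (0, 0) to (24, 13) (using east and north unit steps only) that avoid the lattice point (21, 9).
Number of paths = 3061717050

Total paths from (0, 0) to (24, 13): C(37, 24) = 3562467300. Paths through (21, 9): (paths (0, 0) → (21, 9)) × (paths (21, 9) → (24, 13)) = C(30, 21) · C(7, 3) = 14307150 · 35 = 500750250. Avoidance count = 3562467300 − 500750250 = 3061717050.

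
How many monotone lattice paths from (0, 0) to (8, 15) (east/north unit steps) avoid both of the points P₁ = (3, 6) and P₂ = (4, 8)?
Number of paths = 241956

Inclusion–exclusion. Total paths: C(23, 8) = 490314. Through P₁: C(9, 3)·C(14, 5) = 168168. Through P₂: C(12, 4)·C(11, 4) = 163350. Since P₁ is strictly southwest of P₂, a monotone path through both must visit P₁ then P₂; paths through both = C(9, 3)·C(3, 1)·C(11, 4) = 83160. Avoid both = 490314 − 168168 − 163350 + 83160 = 241956.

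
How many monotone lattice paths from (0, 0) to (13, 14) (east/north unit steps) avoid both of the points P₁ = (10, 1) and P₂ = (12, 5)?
Number of paths = 19991910

Inclusion–exclusion. Total paths: C(27, 13) = 20058300. Through P₁: C(11, 10)·C(16, 3) = 6160. Through P₂: C(17, 12)·C(10, 1) = 61880. Since P₁ is strictly southwest of P₂, a monotone path through both must visit P₁ then P₂; paths through both = C(11, 10)·C(6, 2)·C(10, 1) = 1650. Avoid both = 20058300 − 6160 − 61880 + 1650 = 19991910.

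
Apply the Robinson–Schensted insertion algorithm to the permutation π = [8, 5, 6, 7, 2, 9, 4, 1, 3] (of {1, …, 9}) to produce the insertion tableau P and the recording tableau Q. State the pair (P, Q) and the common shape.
P = [1, 3, 7, 9] / [2, 4] / [5, 6] / [8];  Q = [1, 3, 4, 6] / [2, 7] / [5, 9] / [8];  common shape = (4, 2, 2, 1)

Row-insert the values π_1, π_2, … into P one at a time, bumping the leftmost entry strictly greater than the inserted value down to the next row. The recording tableau Q records, in position (i, j), the step at which that cell was added to P.
  Insert 8 (step 1): P = [8];  Q = [1]
  Insert 5 (step 2): P = [5] / [8];  Q = [1] / [2]
  Insert 6 (step 3): P = [5, 6] / [8];  Q = [1, 3] / [2]
  Insert 7 (step 4): P = [5, 6, 7] / [8];  Q = [1, 3, 4] / [2]
  Insert 2 (step 5): P = [2, 6, 7] / [5] / [8];  Q = [1, 3, 4] / [2] / [5]
  Insert 9 (step 6): P = [2, 6, 7, 9] / [5] / [8];  Q = [1, 3, 4, 6] / [2] / [5]
  Insert 4 (step 7): P = [2, 4, 7, 9] / [5, 6] / [8];  Q = [1, 3, 4, 6] / [2, 7] / [5]
  Insert 1 (step 8): P = [1, 4, 7, 9] / [2, 6] / [5] / [8];  Q = [1, 3, 4, 6] / [2, 7] / [5] / [8]
  Insert 3 (step 9): P = [1, 3, 7, 9] / [2, 4] / [5, 6] / [8];  Q = [1, 3, 4, 6] / [2, 7] / [5, 9] / [8]
Final shape: (4, 2, 2, 1).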